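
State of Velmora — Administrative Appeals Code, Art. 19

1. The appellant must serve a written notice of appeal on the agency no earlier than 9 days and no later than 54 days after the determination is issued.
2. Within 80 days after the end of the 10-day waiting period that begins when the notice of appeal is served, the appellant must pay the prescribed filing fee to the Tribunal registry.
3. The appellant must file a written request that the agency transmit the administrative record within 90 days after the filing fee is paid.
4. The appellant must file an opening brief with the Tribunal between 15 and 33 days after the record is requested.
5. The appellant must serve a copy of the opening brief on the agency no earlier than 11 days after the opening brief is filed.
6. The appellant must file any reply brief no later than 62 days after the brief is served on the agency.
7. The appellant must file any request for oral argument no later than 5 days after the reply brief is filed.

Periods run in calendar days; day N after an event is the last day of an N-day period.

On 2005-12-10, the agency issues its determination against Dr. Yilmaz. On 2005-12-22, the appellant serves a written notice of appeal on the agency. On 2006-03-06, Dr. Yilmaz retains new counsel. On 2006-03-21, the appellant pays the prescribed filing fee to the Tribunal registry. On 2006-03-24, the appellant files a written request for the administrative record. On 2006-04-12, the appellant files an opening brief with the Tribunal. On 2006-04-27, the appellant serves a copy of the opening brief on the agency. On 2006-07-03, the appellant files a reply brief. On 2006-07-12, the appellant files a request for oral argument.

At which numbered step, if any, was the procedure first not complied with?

Step 6

Step 1 — 9 and 54 days from 2005-12-10 (when the determination is issued) are 2005-12-19 and 2006-02-02 respectively; done 2005-12-22, which is between those dates.
Step 2 — counting 80 days from 2006-01-01 (end of the 10-day waiting period, which began when the notice of appeal is served on 2005-12-22) gives a deadline of 2006-03-22; 2006-03-21 is within that limit.
Step 3 — counting 90 days from 2006-03-21 (when the filing fee is paid) gives a deadline of 2006-06-19; 2006-03-24 is within that limit.
Step 4 — 15 and 33 days from 2006-03-24 (when the record is requested) are 2006-04-08 and 2006-04-26 respectively; done 2006-04-12, which is between those dates.
Step 5 — must wait 11 days from 2006-04-12 (when the opening brief is filed), so not before 2006-04-23; done 2006-04-27, after the minimum wait.
Step 6 — counting 62 days from 2006-04-27 (when the brief is served on the agency) gives a deadline of 2006-06-28; not done until 2006-07-03, 5 days after the deadline.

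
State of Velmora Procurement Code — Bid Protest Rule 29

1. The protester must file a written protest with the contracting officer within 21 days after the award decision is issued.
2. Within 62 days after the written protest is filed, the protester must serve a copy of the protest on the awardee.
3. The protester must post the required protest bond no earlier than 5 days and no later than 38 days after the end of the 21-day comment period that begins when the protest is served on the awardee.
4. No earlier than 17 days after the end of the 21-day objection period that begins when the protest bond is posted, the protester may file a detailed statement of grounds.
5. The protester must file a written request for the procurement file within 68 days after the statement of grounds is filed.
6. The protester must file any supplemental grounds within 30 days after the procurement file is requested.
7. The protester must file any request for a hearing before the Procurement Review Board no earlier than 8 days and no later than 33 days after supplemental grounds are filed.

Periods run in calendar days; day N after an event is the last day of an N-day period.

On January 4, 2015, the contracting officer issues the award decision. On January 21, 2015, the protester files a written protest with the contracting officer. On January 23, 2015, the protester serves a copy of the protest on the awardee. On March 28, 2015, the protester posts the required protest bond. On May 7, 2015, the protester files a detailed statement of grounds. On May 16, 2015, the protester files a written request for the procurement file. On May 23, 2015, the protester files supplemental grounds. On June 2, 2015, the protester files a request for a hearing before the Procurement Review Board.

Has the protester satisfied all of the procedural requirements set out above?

(1) due by January 4, 2015 + 21 days = January 25, 2015; done January 21, 2015 — timely.
(2) due by January 21, 2015 + 62 days = March 24, 2015; January 23, 2015 is within that limit.
(3) the permitted window runs from February 13, 2015 + 5 = February 18, 2015 to February 13, 2015 + 38 = March 23, 2015; March 28, 2015 is 5 days past the end of the window.

No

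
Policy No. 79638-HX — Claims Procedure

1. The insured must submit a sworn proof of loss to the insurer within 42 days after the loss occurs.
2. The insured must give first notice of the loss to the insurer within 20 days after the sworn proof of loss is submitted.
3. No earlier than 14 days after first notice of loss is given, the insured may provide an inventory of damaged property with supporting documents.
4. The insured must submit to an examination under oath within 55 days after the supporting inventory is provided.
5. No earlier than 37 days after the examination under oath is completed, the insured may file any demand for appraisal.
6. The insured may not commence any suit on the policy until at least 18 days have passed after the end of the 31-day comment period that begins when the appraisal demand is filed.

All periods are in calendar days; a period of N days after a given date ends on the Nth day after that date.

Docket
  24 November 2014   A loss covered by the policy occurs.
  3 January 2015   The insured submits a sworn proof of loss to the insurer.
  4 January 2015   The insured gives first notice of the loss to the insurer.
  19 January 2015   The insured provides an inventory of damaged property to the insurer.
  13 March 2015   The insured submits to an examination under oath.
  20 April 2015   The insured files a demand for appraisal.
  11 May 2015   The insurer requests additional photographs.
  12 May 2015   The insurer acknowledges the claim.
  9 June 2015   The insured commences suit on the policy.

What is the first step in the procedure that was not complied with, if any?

Step 1: 42 days after 24 November 2014 (when the loss occurs) is 5 January 2015; 3 January 2015 is within that limit.
Step 2: 20 days after 3 January 2015 (when the sworn proof of loss is submitted) is 23 January 2015; done 4 January 2015 — timely.
Step 3: the earliest permitted date is 14 days after 4 January 2015 (when first notice of loss is given), i.e. 18 January 2015; done 19 January 2015 — permitted.
Step 4: 55 days after 19 January 2015 (when the supporting inventory is provided) is 15 March 2015; 13 March 2015 is within that limit.
Step 5: the earliest permitted date is 37 days after 13 March 2015 (when the examination under oath is completed), i.e. 19 April 2015; 20 April 2015 is on or after that date.
Step 6: the earliest permitted date is 18 days after 21 May 2015 (end of the 31-day comment period, which began when the appraisal demand is filed on 20 April 2015), i.e. 8 June 2015; done 9 June 2015, after the minimum wait.

None — every step was satisfied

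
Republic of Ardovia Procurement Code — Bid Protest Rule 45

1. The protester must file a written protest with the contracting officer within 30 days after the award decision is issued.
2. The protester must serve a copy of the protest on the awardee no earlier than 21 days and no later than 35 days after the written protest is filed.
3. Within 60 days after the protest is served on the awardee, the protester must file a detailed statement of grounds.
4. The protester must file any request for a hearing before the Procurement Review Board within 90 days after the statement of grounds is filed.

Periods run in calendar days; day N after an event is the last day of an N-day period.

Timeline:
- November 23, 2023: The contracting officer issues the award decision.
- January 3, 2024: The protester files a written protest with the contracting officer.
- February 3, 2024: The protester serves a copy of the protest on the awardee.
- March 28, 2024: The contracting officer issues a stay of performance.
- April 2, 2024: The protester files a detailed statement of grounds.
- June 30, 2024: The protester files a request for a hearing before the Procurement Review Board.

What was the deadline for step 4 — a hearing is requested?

July 1, 2024

Step 4 runs from April 2, 2024, when the statement of grounds is filed. 90 days after April 2, 2024 is July 1, 2024.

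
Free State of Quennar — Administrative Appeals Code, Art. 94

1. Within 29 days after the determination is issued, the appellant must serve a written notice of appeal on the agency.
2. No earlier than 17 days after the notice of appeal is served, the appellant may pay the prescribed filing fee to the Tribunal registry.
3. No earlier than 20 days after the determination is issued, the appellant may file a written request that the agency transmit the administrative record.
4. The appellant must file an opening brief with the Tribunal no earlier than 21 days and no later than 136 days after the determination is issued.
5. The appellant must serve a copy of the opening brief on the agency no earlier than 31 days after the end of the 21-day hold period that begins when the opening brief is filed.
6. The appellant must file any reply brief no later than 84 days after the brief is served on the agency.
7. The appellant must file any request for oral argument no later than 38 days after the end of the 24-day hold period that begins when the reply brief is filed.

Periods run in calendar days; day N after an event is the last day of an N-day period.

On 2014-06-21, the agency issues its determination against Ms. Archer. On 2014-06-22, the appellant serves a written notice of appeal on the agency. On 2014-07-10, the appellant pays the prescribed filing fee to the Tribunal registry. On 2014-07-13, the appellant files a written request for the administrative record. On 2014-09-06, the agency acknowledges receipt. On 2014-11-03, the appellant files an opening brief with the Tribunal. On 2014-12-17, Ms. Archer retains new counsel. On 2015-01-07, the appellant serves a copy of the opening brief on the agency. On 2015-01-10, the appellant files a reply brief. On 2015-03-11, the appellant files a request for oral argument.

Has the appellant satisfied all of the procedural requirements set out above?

Yes

Step 1 — counting 29 days from 2014-06-21 (when the determination is issued) gives a deadline of 2014-07-20; completed 2014-06-22, before the deadline.
Step 2 — must wait 17 days from 2014-06-22 (when the notice of appeal is served), so not before 2014-07-09; done 2014-07-10, after the minimum wait.
Step 3 — must wait 20 days from 2014-06-21 (when the determination is issued), so not before 2014-07-11; done 2014-07-13, after the minimum wait.
Step 4 — 21 and 136 days from 2014-06-21 (when the determination is issued) are 2014-07-12 and 2014-11-04 respectively; 2014-11-03 falls inside that range.
Step 5 — must wait 31 days from 2014-11-24 (end of the 21-day hold period, which began when the opening brief is filed on 2014-11-03), so not before 2014-12-25; done 2015-01-07 — permitted.
Step 6 — counting 84 days from 2015-01-07 (when the brief is served on the agency) gives a deadline of 2015-04-01; 2015-01-10 is within that limit.
Step 7 — counting 38 days from 2015-02-03 (end of the 24-day hold period, which began when the reply brief is filed on 2015-01-10) gives a deadline of 2015-03-13; done 2015-03-11 — timely.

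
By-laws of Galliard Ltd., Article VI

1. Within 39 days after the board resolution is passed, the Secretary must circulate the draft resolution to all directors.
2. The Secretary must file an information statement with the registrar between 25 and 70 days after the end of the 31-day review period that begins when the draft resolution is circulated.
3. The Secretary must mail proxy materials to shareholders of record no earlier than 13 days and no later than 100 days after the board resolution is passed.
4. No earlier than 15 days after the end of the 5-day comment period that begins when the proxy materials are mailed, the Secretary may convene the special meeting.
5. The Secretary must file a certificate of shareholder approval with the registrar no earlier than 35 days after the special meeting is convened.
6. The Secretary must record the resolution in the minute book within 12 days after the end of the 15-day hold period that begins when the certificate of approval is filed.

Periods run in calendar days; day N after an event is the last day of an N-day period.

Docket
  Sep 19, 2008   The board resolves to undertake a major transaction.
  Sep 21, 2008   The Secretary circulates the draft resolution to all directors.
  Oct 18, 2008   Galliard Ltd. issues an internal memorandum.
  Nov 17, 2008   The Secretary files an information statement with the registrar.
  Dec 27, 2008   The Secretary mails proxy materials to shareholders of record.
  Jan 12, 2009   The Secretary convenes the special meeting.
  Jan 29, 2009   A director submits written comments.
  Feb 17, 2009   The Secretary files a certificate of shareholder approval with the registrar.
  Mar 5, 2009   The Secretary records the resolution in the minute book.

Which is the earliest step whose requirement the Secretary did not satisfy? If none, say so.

Step 1: 39 days after Sep 19, 2008 (when the board resolution is passed) is Oct 28, 2008; completed Sep 21, 2008, before the deadline.
Step 2: the window is 25–70 days after Oct 22, 2008 (end of the 31-day review period, which began when the draft resolution is circulated on Sep 21, 2008), so Nov 16, 2008 through Dec 31, 2008; done Nov 17, 2008 — within the window.
Step 3: the window is 13–100 days after Sep 19, 2008 (when the board resolution is passed), so Oct 2, 2008 through Dec 28, 2008; done Dec 27, 2008 — within the window.
Step 4: the earliest permitted date is 15 days after Jan 1, 2009 (end of the 5-day comment period, which began when the proxy materials are mailed on Dec 27, 2008), i.e. Jan 16, 2009; acted on Jan 12, 2009, 4 days prematurely.
Later steps need not be reached.

Step 4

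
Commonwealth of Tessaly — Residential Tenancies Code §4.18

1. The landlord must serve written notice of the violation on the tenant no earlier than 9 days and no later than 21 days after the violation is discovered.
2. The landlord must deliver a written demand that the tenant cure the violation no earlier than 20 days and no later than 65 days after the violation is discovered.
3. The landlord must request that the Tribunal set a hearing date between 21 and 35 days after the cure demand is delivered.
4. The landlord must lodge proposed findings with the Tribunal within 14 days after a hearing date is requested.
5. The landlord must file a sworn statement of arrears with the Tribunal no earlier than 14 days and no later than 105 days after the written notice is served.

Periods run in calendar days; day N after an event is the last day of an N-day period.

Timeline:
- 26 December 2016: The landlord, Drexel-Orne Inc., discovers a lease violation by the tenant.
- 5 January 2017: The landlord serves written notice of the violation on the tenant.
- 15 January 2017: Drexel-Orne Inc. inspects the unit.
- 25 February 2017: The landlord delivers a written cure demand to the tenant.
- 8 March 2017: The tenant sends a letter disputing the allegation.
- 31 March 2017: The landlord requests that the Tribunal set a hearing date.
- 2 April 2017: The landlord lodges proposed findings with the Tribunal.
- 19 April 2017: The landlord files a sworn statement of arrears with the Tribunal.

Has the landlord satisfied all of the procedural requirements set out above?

Step 1 — 9 and 21 days from 26 December 2016 (when the violation is discovered) are 4 January 2017 and 16 January 2017 respectively; done 5 January 2017 — within the window.
Step 2 — 20 and 65 days from 26 December 2016 (when the violation is discovered) are 15 January 2017 and 1 March 2017 respectively; 25 February 2017 falls inside that range.
Step 3 — 21 and 35 days from 25 February 2017 (when the cure demand is delivered) are 18 March 2017 and 1 April 2017 respectively; done 31 March 2017 — within the window.
Step 4 — counting 14 days from 31 March 2017 (when a hearing date is requested) gives a deadline of 14 April 2017; done 2 April 2017 — timely.
Step 5 — 14 and 105 days from 5 January 2017 (when the written notice is served) are 19 January 2017 and 20 April 2017 respectively; done 19 April 2017, which is between those dates.

Yes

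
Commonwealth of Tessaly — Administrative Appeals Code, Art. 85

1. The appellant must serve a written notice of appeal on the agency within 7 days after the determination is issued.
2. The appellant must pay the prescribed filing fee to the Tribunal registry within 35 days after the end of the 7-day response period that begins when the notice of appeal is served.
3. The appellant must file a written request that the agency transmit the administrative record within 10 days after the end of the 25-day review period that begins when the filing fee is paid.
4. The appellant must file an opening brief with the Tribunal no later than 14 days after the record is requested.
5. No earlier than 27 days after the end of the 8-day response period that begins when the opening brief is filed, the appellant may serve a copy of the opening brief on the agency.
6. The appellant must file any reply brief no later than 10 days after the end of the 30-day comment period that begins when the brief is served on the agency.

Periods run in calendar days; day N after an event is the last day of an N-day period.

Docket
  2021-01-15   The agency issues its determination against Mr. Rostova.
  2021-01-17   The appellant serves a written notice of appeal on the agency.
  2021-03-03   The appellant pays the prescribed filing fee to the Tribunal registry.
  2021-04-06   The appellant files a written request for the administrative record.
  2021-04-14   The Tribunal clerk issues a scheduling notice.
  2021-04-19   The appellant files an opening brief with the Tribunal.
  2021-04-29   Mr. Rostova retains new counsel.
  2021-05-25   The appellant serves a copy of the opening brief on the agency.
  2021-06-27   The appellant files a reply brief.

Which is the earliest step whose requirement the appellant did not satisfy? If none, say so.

Step 2

(1) due by 2021-01-15 + 7 days = 2021-01-22; 2021-01-17 is within that limit.
(2) due by 2021-01-24 + 35 days = 2021-02-28; not done until 2021-03-03, 3 days after the deadline.
Later steps need not be reached.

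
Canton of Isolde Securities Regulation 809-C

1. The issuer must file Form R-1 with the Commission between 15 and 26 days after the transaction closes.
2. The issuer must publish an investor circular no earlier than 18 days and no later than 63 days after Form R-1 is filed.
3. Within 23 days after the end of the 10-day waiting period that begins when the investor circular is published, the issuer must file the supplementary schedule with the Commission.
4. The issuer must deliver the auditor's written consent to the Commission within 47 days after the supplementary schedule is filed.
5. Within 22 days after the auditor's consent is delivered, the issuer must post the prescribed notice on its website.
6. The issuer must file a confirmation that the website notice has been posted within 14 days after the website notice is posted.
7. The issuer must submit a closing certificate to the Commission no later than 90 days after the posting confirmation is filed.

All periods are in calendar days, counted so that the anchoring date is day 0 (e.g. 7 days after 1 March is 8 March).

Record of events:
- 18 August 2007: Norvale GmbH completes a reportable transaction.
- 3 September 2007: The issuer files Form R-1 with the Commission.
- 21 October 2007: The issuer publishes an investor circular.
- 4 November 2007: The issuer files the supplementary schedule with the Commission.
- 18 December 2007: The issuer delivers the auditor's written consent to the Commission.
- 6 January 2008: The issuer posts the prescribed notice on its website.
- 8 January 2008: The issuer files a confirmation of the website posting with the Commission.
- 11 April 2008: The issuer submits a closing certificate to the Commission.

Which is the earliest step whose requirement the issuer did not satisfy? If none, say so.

(1) the permitted window runs from 18 August 2007 + 15 = 2 September 2007 to 18 August 2007 + 26 = 13 September 2007; done 3 September 2007 — within the window.
(2) the permitted window runs from 3 September 2007 + 18 = 21 September 2007 to 3 September 2007 + 63 = 5 November 2007; 21 October 2007 falls inside that range.
(3) due by 31 October 2007 + 23 days = 23 November 2007; 4 November 2007 is within that limit.
(4) due by 4 November 2007 + 47 days = 21 December 2007; completed 18 December 2007, before the deadline.
(5) due by 18 December 2007 + 22 days = 9 January 2008; completed 6 January 2008, before the deadline.
(6) due by 6 January 2008 + 14 days = 20 January 2008; done 8 January 2008 — timely.
(7) due by 8 January 2008 + 90 days = 7 April 2008; not done until 11 April 2008, 4 days after the deadline.
The analysis stops there.

Step 7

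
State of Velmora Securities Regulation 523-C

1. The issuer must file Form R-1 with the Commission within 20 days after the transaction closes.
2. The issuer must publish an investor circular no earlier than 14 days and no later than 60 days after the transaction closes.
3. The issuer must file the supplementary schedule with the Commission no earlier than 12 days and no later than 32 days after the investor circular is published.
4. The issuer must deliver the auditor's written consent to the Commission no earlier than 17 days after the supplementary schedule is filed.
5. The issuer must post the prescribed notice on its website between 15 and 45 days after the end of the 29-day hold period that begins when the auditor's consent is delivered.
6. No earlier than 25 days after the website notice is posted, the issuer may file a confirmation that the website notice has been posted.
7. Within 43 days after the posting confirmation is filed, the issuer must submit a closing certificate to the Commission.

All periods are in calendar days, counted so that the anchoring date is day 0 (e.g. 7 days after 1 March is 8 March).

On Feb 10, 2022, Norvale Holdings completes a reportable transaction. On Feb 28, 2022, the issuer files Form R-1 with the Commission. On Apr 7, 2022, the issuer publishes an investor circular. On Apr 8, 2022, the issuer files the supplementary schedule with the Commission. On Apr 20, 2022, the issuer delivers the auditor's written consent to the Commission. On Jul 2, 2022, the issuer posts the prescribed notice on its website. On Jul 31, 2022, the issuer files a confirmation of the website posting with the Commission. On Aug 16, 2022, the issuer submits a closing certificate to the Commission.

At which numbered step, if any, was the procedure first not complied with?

Step 1: 20 days after Feb 10, 2022 (when the transaction closes) is Mar 2, 2022; completed Feb 28, 2022, before the deadline.
Step 2: the window is 14–60 days after Feb 10, 2022 (when the transaction closes), so Feb 24, 2022 through Apr 11, 2022; done Apr 7, 2022 — within the window.
Step 3: the window is 12–32 days after Apr 7, 2022 (when the investor circular is published), so Apr 19, 2022 through May 9, 2022; Apr 8, 2022 is 11 days too early.
The procedure was therefore not followed at step 3.

Step 3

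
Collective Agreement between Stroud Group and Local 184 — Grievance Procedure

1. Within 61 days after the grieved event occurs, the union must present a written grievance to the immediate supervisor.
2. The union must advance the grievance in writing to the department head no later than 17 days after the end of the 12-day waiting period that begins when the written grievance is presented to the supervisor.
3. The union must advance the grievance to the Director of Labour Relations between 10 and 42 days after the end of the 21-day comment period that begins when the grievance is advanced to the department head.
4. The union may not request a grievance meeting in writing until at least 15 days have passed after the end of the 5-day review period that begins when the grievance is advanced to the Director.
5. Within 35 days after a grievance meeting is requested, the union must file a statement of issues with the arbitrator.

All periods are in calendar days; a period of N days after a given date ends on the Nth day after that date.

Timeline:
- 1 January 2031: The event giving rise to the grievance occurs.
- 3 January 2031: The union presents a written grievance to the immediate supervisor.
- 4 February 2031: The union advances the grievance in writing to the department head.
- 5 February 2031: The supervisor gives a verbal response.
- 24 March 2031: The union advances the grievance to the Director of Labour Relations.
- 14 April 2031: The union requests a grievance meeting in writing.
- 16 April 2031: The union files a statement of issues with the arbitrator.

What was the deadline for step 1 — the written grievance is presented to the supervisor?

Step 1 runs from 1 January 2031, when the grieved event occurs. 61 days after 1 January 2031 is 3 March 2031.

3 March 2031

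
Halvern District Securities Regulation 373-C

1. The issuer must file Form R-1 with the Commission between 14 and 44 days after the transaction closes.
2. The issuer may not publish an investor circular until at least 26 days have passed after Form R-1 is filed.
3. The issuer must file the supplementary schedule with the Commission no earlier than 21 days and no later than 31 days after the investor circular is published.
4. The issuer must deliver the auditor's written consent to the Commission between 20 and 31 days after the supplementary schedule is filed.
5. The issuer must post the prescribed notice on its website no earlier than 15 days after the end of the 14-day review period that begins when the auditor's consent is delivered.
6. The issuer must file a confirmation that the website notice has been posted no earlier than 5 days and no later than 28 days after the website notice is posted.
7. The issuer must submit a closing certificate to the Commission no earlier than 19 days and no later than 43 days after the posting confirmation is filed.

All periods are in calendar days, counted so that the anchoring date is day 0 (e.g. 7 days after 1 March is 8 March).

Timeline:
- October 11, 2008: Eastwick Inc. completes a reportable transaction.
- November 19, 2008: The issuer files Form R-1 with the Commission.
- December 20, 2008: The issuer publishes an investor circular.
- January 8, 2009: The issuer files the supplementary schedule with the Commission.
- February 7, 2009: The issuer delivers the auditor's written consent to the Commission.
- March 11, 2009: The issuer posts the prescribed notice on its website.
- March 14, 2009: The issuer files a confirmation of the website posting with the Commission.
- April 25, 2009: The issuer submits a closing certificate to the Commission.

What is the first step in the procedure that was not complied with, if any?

(1) the permitted window runs from October 11, 2008 + 14 = October 25, 2008 to October 11, 2008 + 44 = November 24, 2008; done November 19, 2008, which is between those dates.
(2) permitted from November 19, 2008 + 26 days = December 15, 2008 onward; done December 20, 2008, after the minimum wait.
(3) the permitted window runs from December 20, 2008 + 21 = January 10, 2009 to December 20, 2008 + 31 = January 20, 2009; done January 8, 2009 — 2 days before the window opened.
The procedure was therefore not followed at step 3.

Step 3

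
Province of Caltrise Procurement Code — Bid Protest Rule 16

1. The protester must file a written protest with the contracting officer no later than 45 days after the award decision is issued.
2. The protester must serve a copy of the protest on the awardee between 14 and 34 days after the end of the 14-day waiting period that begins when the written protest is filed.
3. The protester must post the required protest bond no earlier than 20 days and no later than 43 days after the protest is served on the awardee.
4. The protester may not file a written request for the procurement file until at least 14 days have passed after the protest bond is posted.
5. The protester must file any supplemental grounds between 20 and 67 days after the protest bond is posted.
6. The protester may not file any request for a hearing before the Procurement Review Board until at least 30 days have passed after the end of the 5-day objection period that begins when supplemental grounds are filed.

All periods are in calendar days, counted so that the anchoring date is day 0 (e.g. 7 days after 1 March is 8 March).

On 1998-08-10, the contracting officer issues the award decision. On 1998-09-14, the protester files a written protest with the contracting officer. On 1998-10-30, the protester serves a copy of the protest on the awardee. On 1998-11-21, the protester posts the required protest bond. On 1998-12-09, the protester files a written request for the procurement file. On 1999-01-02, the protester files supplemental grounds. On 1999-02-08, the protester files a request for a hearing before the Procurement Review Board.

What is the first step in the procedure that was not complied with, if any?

None — every step was satisfied

(1) due by 1998-08-10 + 45 days = 1998-09-24; 1998-09-14 is within that limit.
(2) the permitted window runs from 1998-09-28 + 14 = 1998-10-12 to 1998-09-28 + 34 = 1998-11-01; done 1998-10-30, which is between those dates.
(3) the permitted window runs from 1998-10-30 + 20 = 1998-11-19 to 1998-10-30 + 43 = 1998-12-12; done 1998-11-21 — within the window.
(4) permitted from 1998-11-21 + 14 days = 1998-12-05 onward; 1998-12-09 is on or after that date.
(5) the permitted window runs from 1998-11-21 + 20 = 1998-12-11 to 1998-11-21 + 67 = 1999-01-27; done 1999-01-02, which is between those dates.
(6) permitted from 1999-01-07 + 30 days = 1999-02-06 onward; done 1999-02-08 — permitted.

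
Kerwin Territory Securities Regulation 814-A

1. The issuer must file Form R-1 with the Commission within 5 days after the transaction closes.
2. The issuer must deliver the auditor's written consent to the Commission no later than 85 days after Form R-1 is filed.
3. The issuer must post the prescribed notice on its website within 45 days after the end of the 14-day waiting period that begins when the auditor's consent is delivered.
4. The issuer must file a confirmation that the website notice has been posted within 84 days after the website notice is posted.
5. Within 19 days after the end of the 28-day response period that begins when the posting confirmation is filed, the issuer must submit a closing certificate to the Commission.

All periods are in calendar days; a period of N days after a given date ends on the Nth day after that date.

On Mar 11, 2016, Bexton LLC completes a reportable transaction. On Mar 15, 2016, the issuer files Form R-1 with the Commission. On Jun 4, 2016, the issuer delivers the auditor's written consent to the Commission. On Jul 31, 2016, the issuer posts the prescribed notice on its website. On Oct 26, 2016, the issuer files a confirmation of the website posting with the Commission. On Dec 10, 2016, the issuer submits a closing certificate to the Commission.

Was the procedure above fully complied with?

Step 1 — counting 5 days from Mar 11, 2016 (when the transaction closes) gives a deadline of Mar 16, 2016; Mar 15, 2016 is within that limit.
Step 2 — counting 85 days from Mar 15, 2016 (when Form R-1 is filed) gives a deadline of Jun 8, 2016; done Jun 4, 2016 — timely.
Step 3 — counting 45 days from Jun 18, 2016 (end of the 14-day waiting period, which began when the auditor's consent is delivered on Jun 4, 2016) gives a deadline of Aug 2, 2016; Jul 31, 2016 is within that limit.
Step 4 — counting 84 days from Jul 31, 2016 (when the website notice is posted) gives a deadline of Oct 23, 2016; done Oct 26, 2016 — 3 days late.

No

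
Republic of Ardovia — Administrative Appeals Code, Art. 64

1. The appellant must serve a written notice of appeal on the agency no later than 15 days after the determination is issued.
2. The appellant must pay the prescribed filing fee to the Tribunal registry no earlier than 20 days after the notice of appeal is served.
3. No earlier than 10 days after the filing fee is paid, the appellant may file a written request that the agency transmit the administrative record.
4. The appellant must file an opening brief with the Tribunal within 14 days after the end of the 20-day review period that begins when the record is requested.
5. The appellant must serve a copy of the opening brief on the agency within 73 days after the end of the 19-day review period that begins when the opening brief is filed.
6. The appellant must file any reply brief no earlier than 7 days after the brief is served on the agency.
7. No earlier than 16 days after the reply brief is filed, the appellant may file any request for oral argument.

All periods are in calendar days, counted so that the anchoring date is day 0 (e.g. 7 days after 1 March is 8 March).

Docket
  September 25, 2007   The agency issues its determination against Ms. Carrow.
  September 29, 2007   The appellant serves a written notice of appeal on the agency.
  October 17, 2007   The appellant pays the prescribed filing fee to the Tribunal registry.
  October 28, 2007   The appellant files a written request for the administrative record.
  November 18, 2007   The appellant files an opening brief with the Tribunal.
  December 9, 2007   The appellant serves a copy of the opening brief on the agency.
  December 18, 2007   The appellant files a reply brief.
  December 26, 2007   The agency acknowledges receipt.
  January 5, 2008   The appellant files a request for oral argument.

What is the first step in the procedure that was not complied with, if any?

Step 1: 15 days after September 25, 2007 (when the determination is issued) is October 10, 2007; done September 29, 2007 — timely.
Step 2: the earliest permitted date is 20 days after September 29, 2007 (when the notice of appeal is served), i.e. October 19, 2007; acted on October 17, 2007, 2 days prematurely.
That is the first point of non-compliance.

Step 2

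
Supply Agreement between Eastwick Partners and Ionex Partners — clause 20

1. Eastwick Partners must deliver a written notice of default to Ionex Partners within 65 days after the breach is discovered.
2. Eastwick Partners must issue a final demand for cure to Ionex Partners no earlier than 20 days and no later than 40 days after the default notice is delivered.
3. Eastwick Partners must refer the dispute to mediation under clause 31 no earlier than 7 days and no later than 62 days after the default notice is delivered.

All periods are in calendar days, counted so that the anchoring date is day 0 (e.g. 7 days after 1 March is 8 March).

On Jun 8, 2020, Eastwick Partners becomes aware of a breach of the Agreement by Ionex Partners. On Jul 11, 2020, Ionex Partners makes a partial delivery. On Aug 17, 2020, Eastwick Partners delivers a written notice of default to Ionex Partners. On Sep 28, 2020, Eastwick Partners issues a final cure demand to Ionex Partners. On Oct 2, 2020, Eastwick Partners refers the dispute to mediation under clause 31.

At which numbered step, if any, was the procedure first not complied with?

Step 1

(1) due by Jun 8, 2020 + 65 days = Aug 12, 2020; done Aug 17, 2020 — 5 days late.
Later steps need not be reached.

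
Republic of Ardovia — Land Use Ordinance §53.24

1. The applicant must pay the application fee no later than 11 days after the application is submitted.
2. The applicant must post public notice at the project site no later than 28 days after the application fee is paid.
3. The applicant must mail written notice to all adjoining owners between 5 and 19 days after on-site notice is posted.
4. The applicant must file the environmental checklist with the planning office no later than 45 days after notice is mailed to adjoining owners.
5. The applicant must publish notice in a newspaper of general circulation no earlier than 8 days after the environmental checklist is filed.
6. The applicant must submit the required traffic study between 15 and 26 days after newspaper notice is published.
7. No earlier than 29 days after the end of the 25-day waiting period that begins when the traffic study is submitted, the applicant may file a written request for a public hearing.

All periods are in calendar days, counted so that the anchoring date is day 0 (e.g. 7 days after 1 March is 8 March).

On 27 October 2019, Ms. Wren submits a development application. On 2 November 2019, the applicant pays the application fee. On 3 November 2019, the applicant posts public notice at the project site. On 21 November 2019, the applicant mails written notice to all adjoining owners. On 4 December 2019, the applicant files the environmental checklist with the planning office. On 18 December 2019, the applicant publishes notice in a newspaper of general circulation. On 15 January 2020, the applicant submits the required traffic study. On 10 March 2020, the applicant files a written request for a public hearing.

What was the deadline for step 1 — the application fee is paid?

7 November 2019

Step 1 runs from 27 October 2019, when the application is submitted. 11 days after 27 October 2019 is 7 November 2019.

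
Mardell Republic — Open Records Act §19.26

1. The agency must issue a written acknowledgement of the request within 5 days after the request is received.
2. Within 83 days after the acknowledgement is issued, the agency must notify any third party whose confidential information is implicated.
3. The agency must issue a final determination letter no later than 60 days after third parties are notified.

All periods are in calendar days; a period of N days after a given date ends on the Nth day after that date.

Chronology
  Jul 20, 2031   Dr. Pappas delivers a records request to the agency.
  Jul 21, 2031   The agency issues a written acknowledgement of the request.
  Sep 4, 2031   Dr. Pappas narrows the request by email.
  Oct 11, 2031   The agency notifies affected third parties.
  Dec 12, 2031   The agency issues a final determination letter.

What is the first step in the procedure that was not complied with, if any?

Step 1 — counting 5 days from Jul 20, 2031 (when the request is received) gives a deadline of Jul 25, 2031; Jul 21, 2031 is within that limit.
Step 2 — counting 83 days from Jul 21, 2031 (when the acknowledgement is issued) gives a deadline of Oct 12, 2031; completed Oct 11, 2031, before the deadline.
Step 3 — counting 60 days from Oct 11, 2031 (when third parties are notified) gives a deadline of Dec 10, 2031; not done until Dec 12, 2031, 2 days after the deadline.

Step 3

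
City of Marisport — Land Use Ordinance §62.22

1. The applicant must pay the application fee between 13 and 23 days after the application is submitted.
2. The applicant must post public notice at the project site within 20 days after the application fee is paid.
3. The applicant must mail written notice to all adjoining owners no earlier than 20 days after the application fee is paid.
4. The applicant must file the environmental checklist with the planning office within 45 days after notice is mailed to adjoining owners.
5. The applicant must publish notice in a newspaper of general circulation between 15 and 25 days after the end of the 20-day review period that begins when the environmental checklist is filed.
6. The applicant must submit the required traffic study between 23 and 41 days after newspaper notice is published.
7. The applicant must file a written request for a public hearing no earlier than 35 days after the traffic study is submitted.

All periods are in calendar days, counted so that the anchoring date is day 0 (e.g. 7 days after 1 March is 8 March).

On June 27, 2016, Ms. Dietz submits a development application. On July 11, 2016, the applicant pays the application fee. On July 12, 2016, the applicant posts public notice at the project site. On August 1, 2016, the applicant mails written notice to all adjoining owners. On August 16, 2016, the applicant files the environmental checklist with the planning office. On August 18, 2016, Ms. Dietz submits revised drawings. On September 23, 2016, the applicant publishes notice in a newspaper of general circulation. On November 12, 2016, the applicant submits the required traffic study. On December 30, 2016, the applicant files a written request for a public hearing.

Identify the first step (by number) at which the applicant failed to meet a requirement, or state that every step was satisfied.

Step 6

Step 1: the window is 13–23 days after June 27, 2016 (when the application is submitted), so July 10, 2016 through July 20, 2016; done July 11, 2016 — within the window.
Step 2: 20 days after July 11, 2016 (when the application fee is paid) is July 31, 2016; completed July 12, 2016, before the deadline.
Step 3: the earliest permitted date is 20 days after July 11, 2016 (when the application fee is paid), i.e. July 31, 2016; done August 1, 2016, after the minimum wait.
Step 4: 45 days after August 1, 2016 (when notice is mailed to adjoining owners) is September 15, 2016; August 16, 2016 is within that limit.
Step 5: the window is 15–25 days after September 5, 2016 (end of the 20-day review period, which began when the environmental checklist is filed on August 16, 2016), so September 20, 2016 through September 30, 2016; September 23, 2016 falls inside that range.
Step 6: the window is 23–41 days after September 23, 2016 (when newspaper notice is published), so October 16, 2016 through November 3, 2016; done November 12, 2016 — 9 days after the window closed.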